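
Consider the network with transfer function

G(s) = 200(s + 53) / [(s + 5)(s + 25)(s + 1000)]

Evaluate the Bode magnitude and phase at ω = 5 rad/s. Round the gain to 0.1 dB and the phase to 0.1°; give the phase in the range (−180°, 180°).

At s = jω = j5:
zero (s+53): 53 + j5 → |·| = √(53²+5²) = √2834 ≈ 53.235, ∠ = arctan(5/53) ≈ 5.39°
pole (s+5): 5 + j5 → |·| = √(5²+5²) = √50 ≈ 7.0711, ∠ = arctan(5/5) ≈ 45.00°
pole (s+25): 25 + j5 → |·| = √(25²+5²) = √650 ≈ 25.495, ∠ = arctan(5/25) ≈ 11.31°
pole (s+1000): 1000 + j5 → |·| = √(1000²+5²) = √1000025 ≈ 1000, ∠ = arctan(5/1000) ≈ 0.29°
|G| = 200 · 53.235 / 1.8028e+05 ≈ 0.059058
Gain = 20 log₁₀(0.059058) ≈ -24.57 dB
∠G = 5.39° − 56.60° = -51.21°

-24.6 dB, -51.2°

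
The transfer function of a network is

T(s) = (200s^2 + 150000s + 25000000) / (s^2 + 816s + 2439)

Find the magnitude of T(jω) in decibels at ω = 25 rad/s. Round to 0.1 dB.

61.8 dB

Substitute s = j25:
Numerator: 200(j25)^2 + 150000(j25) + 25000000 = 24875000 + j3750000
Denominator: (j25)^2 + 816(j25) + 2439 = 1814 + j20400
|N| = √(24875000² + 3750000²) ≈ 2.5156e+07, ∠N ≈ 8.57°
|D| = √(1814² + 20400²) ≈ 20480, ∠D ≈ 84.92°
|T| = 2.5156e+07 / 20480 ≈ 1228.3
Gain = 20 log₁₀(1228.3) ≈ 61.79 dB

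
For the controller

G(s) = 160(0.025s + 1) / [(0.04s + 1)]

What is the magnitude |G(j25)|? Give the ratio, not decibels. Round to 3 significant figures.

133

At ω = 25 rad/s:
zero (1 + j25·0.025) = 1 + j0.625 → |·| ≈ 1.1792, ∠ ≈ 32.01°
pole (1 + j25·0.04) = 1 + j1 → |·| ≈ 1.4142, ∠ ≈ 45.00°
|G| = 160 · 1.1792 / (1.4142) ≈ 133.41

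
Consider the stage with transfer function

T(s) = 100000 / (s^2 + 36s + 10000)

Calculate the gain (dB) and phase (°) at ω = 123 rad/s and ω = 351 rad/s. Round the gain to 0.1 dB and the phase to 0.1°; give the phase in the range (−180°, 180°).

At s = jω = j123:
quadratic: (j123)² + 36·j123 + 10000 = -5129 + j4428 → |·| ≈ 6776, ∠ ≈ 139.20°
|T| = 100000 / 6776 ≈ 14.758
Gain = 20 log₁₀(14.758) ≈ 23.38 dB
∠T = 0.00° − 139.20° = -139.20°

At s = jω = j351:
quadratic: (j351)² + 36·j351 + 10000 = -113201 + j12636 → |·| ≈ 1.139e+05, ∠ ≈ 173.63°
|T| = 100000 / 1.139e+05 ≈ 0.87796
Gain = 20 log₁₀(0.87796) ≈ -1.13 dB
∠T = 0.00° − 173.63° = -173.63°

ω = 123: 23.4 dB, -139.2°; ω = 351: -1.1 dB, -173.6°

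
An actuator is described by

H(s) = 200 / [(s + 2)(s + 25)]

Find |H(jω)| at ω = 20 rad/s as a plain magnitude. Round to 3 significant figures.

At s = jω = j20:
pole (s+2): 2 + j20 → |·| = √(2²+20²) = √404 ≈ 20.1, ∠ = arctan(20/2) ≈ 84.29°
pole (s+25): 25 + j20 → |·| = √(25²+20²) = √1025 ≈ 32.016, ∠ = arctan(20/25) ≈ 38.66°
|H| = 200 / 643.52 ≈ 0.31079

0.311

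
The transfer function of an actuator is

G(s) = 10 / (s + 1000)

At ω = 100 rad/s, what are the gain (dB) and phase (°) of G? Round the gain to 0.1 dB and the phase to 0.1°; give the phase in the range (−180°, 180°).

At s = jω = j100:
pole (s+1000): 1000 + j100 → |·| = √(1000²+100²) = √1010000 ≈ 1005, ∠ = arctan(100/1000) ≈ 5.71°
|G| = 10 / 1005 ≈ 0.0099502
Gain = 20 log₁₀(0.0099502) ≈ -40.04 dB
∠G = 0.00° − 5.71° = -5.71°

-40.0 dB, -5.7°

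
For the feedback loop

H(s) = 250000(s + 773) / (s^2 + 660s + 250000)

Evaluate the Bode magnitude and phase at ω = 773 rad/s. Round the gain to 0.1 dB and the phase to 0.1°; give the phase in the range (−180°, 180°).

52.9 dB, -79.3°

At s = jω = j773:
zero (s+773): 773 + j773 → |·| = √(773²+773²) = √1195058 ≈ 1093.2, ∠ = arctan(773/773) ≈ 45.00°
quadratic: (j773)² + 660·j773 + 250000 = -347529 + j510180 → |·| ≈ 6.173e+05, ∠ ≈ 124.26°
|H| = 250000 · 1093.2 / 6.173e+05 ≈ 442.73
Gain = 20 log₁₀(442.73) ≈ 52.92 dB
∠H = 45.00° − 124.26° = -79.26°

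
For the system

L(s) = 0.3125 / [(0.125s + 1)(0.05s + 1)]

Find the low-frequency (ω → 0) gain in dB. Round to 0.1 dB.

L(0) = 0.3125 · 1 / 1 = 0.3125
20 log₁₀(0.3125) ≈ -10.10 dB

-10.1 dB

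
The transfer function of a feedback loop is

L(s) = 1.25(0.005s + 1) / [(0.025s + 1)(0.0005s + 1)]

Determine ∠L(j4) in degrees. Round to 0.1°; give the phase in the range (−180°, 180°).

At ω = 4 rad/s:
zero (1 + j4·0.005) = 1 + j0.02 → |·| ≈ 1.0002, ∠ ≈ 1.15°
pole (1 + j4·0.025) = 1 + j0.1 → |·| ≈ 1.005, ∠ ≈ 5.71°
pole (1 + j4·0.0005) = 1 + j0.002 → |·| ≈ 1, ∠ ≈ 0.11°
∠L = (1.15°) − (5.71° + 0.11°) = -4.67°

-4.7°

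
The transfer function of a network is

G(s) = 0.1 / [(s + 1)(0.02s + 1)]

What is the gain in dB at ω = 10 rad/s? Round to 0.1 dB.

-40.2 dB

At ω = 10 rad/s:
pole (1 + j10·1) = 1 + j10 → |·| ≈ 10.05, ∠ ≈ 84.29°
pole (1 + j10·0.02) = 1 + j0.2 → |·| ≈ 1.0198, ∠ ≈ 11.31°
|G| = 0.1 · 1 / (10.05 · 1.0198) ≈ 0.0097571
Gain = 20 log₁₀(0.0097571) ≈ -40.21 dB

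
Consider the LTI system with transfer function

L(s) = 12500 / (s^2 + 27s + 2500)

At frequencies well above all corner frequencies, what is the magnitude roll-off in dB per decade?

Each pole contributes −20 dB/decade at high frequency; each zero contributes +20 dB/decade.
Net: 0 zero(s) − 2 pole(s) → -40 dB/decade.

-40 dB/decade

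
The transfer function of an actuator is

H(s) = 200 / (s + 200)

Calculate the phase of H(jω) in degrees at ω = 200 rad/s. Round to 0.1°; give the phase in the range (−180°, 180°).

At s = jω = j200:
pole (s+200): 200 + j200 → |·| = √(200²+200²) = √80000 ≈ 282.84, ∠ = arctan(200/200) ≈ 45.00°
∠H = 0.00° − 45.00° = -45.00°

-45.0°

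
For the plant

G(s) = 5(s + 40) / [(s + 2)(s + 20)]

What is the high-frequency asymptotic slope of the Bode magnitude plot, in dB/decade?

Each pole contributes −20 dB/decade at high frequency; each zero contributes +20 dB/decade.
Net: 1 zero(s) − 2 pole(s) → -20 dB/decade.

-20 dB/decade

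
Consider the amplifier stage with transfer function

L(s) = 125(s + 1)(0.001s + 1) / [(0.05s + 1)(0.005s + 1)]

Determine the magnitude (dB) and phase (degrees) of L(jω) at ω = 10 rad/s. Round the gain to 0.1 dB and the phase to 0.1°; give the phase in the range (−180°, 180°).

61.0 dB, 55.4°

At ω = 10 rad/s:
zero (1 + j10·1) = 1 + j10 → |·| ≈ 10.05, ∠ ≈ 84.29°
zero (1 + j10·0.001) = 1 + j0.01 → |·| ≈ 1, ∠ ≈ 0.57°
pole (1 + j10·0.05) = 1 + j0.5 → |·| ≈ 1.118, ∠ ≈ 26.57°
pole (1 + j10·0.005) = 1 + j0.05 → |·| ≈ 1.0012, ∠ ≈ 2.86°
|L| = 125 · 10.05 · 1 / (1.118 · 1.0012) ≈ 1122.3
Gain = 20 log₁₀(1122.3) ≈ 61.00 dB
∠L = (84.29° + 0.57°) − (26.57° + 2.86°) = 55.43°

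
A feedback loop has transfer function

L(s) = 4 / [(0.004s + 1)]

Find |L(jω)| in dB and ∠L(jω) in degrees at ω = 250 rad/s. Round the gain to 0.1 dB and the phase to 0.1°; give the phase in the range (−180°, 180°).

At ω = 250 rad/s:
pole (1 + j250·0.004) = 1 + j1 → |·| ≈ 1.4142, ∠ ≈ 45.00°
|L| = 4 · 1 / (1.4142) ≈ 2.8285
Gain = 20 log₁₀(2.8285) ≈ 9.03 dB
∠L = (0°) − (45.00°) = -45.00°

9.0 dB, -45.0°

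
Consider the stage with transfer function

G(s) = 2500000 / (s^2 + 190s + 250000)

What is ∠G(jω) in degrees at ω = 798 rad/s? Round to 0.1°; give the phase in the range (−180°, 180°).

-158.6°

At s = jω = j798:
quadratic: (j798)² + 190·j798 + 250000 = -386804 + j151620 → |·| ≈ 4.1546e+05, ∠ ≈ 158.60°
∠G = 0.00° − 158.60° = -158.60°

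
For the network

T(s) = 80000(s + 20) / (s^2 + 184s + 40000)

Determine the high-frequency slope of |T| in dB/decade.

-20 dB/decade

Each pole contributes −20 dB/decade at high frequency; each zero contributes +20 dB/decade.
Net: 1 zero(s) − 2 pole(s) → -20 dB/decade.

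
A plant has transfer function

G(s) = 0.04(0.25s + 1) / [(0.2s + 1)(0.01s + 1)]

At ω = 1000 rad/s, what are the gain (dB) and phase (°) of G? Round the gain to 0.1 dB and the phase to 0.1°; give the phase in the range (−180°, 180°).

At ω = 1000 rad/s:
zero (1 + j1000·0.25) = 1 + j250 → |·| ≈ 250, ∠ ≈ 89.77°
pole (1 + j1000·0.2) = 1 + j200 → |·| ≈ 200, ∠ ≈ 89.71°
pole (1 + j1000·0.01) = 1 + j10 → |·| ≈ 10.05, ∠ ≈ 84.29°
|G| = 0.04 · 250 / (200 · 10.05) ≈ 0.0049751
Gain = 20 log₁₀(0.0049751) ≈ -46.06 dB
∠G = (89.77°) − (89.71° + 84.29°) = -84.23°

-46.1 dB, -84.2°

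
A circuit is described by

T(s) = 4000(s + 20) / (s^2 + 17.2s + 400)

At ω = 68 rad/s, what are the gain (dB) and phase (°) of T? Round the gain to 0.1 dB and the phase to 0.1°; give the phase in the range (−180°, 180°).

At s = jω = j68:
zero (s+20): 20 + j68 → |·| = √(20²+68²) = √5024 ≈ 70.88, ∠ = arctan(68/20) ≈ 73.61°
quadratic: (j68)² + 17.2·j68 + 400 = -4224 + j1169.6 → |·| ≈ 4382.9, ∠ ≈ 164.52°
|T| = 4000 · 70.88 / 4382.9 ≈ 64.688
Gain = 20 log₁₀(64.688) ≈ 36.22 dB
∠T = 73.61° − 164.52° = -90.91°

36.2 dB, -90.9°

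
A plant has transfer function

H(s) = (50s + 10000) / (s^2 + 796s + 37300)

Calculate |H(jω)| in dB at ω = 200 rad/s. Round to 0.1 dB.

Substitute s = j200:
Numerator: 50(j200) + 10000 = 10000 + j10000
Denominator: (j200)^2 + 796(j200) + 37300 = -2700 + j159200
|N| = √(10000² + 10000²) ≈ 14142, ∠N ≈ 45.00°
|D| = √(2700² + 159200²) ≈ 1.5922e+05, ∠D ≈ 90.97°
|H| = 14142 / 1.5922e+05 ≈ 0.08882
Gain = 20 log₁₀(0.08882) ≈ -21.03 dB

-21.0 dB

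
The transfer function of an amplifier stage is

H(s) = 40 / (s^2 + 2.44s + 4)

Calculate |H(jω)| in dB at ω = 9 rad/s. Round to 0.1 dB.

At s = jω = j9:
quadratic: (j9)² + 2.44·j9 + 4 = -77 + j21.96 → |·| ≈ 80.07, ∠ ≈ 164.08°
|H| = 40 / 80.07 ≈ 0.49956
Gain = 20 log₁₀(0.49956) ≈ -6.03 dB

-6.0 dB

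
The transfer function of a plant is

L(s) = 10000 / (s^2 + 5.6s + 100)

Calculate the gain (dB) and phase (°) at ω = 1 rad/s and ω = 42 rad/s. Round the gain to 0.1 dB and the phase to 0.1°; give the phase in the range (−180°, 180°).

ω = 1: 40.1 dB, -3.2°; ω = 42: 15.5 dB, -172.0°

At s = jω = j1:
quadratic: (j1)² + 5.6·j1 + 100 = 99 + j5.6 → |·| ≈ 99.158, ∠ ≈ 3.24°
|L| = 10000 / 99.158 ≈ 100.85
Gain = 20 log₁₀(100.85) ≈ 40.07 dB
∠L = 0.00° − 3.24° = -3.24°

At s = jω = j42:
quadratic: (j42)² + 5.6·j42 + 100 = -1664 + j235.2 → |·| ≈ 1680.5, ∠ ≈ 171.95°
|L| = 10000 / 1680.5 ≈ 5.9506
Gain = 20 log₁₀(5.9506) ≈ 15.49 dB
∠L = 0.00° − 171.95° = -171.95°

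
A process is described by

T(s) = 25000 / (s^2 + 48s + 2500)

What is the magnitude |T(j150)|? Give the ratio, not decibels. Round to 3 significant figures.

At s = jω = j150:
quadratic: (j150)² + 48·j150 + 2500 = -20000 + j7200 → |·| ≈ 21257, ∠ ≈ 160.20°
|T| = 25000 / 21257 ≈ 1.1761

1.18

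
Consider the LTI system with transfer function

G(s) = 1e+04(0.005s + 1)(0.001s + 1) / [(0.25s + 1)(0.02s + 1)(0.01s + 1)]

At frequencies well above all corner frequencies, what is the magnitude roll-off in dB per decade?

-20 dB/decade

Each pole contributes −20 dB/decade at high frequency; each zero contributes +20 dB/decade.
Net: 2 zero(s) − 3 pole(s) → -20 dB/decade.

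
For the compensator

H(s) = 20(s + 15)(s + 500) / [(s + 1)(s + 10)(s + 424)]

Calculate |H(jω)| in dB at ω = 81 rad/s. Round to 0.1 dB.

-10.7 dB

At s = jω = j81:
zero (s+15): 15 + j81 → |·| = √(15²+81²) = √6786 ≈ 82.377, ∠ = arctan(81/15) ≈ 79.51°
zero (s+500): 500 + j81 → |·| = √(500²+81²) = √256561 ≈ 506.52, ∠ = arctan(81/500) ≈ 9.20°
pole (s+1): 1 + j81 → |·| = √(1²+81²) = √6562 ≈ 81.006, ∠ = arctan(81/1) ≈ 89.29°
pole (s+10): 10 + j81 → |·| = √(10²+81²) = √6661 ≈ 81.615, ∠ = arctan(81/10) ≈ 82.96°
pole (s+424): 424 + j81 → |·| = √(424²+81²) = √186337 ≈ 431.67, ∠ = arctan(81/424) ≈ 10.82°
|H| = 20 · 41726 / 2.8539e+06 ≈ 0.29241
Gain = 20 log₁₀(0.29241) ≈ -10.68 dB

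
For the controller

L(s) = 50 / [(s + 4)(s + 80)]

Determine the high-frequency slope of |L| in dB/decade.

Each pole contributes −20 dB/decade at high frequency; each zero contributes +20 dB/decade.
Net: 0 zero(s) − 2 pole(s) → -40 dB/decade.

-40 dB/decade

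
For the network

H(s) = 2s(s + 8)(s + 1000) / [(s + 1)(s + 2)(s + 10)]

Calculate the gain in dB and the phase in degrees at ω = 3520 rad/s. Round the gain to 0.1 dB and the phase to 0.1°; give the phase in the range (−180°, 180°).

6.4 dB, -15.8°

At s = jω = j3520:
zero (s+8): 8 + j3520 → |·| = √(8²+3520²) = √12390464 ≈ 3520, ∠ = arctan(3520/8) ≈ 89.87°
zero (s+1000): 1000 + j3520 → |·| = √(1000²+3520²) = √13390400 ≈ 3659.3, ∠ = arctan(3520/1000) ≈ 74.14°
zero at origin: s = j3520 → |·| = 3520, ∠ = 90.00°
pole (s+1): 1 + j3520 → |·| = √(1²+3520²) = √12390401 ≈ 3520, ∠ = arctan(3520/1) ≈ 89.98°
pole (s+2): 2 + j3520 → |·| = √(2²+3520²) = √12390404 ≈ 3520, ∠ = arctan(3520/2) ≈ 89.97°
pole (s+10): 10 + j3520 → |·| = √(10²+3520²) = √12390500 ≈ 3520, ∠ = arctan(3520/10) ≈ 89.84°
|H| = 2 · 4.534e+10 / 4.3614e+10 ≈ 2.0791
Gain = 20 log₁₀(2.0791) ≈ 6.36 dB
∠H = 254.01° − 269.79° = -15.78°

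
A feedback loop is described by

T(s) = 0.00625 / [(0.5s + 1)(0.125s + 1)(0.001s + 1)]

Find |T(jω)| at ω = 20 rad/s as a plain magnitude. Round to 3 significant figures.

At ω = 20 rad/s:
pole (1 + j20·0.5) = 1 + j10 → |·| ≈ 10.05, ∠ ≈ 84.29°
pole (1 + j20·0.125) = 1 + j2.5 → |·| ≈ 2.6926, ∠ ≈ 68.20°
pole (1 + j20·0.001) = 1 + j0.02 → |·| ≈ 1.0002, ∠ ≈ 1.15°
|T| = 0.00625 · 1 / (10.05 · 2.6926 · 1.0002) ≈ 0.00023092

0.000231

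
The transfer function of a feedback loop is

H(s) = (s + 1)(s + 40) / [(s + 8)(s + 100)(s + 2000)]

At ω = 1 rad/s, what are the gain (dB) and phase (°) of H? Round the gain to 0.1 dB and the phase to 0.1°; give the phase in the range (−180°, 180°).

-89.1 dB, 38.7°

At s = jω = j1:
zero (s+1): 1 + j1 → |·| = √(1²+1²) = √2 ≈ 1.4142, ∠ = arctan(1/1) ≈ 45.00°
zero (s+40): 40 + j1 → |·| = √(40²+1²) = √1601 ≈ 40.012, ∠ = arctan(1/40) ≈ 1.43°
pole (s+8): 8 + j1 → |·| = √(8²+1²) = √65 ≈ 8.0623, ∠ = arctan(1/8) ≈ 7.13°
pole (s+100): 100 + j1 → |·| = √(100²+1²) = √10001 ≈ 100, ∠ = arctan(1/100) ≈ 0.57°
pole (s+2000): 2000 + j1 → |·| = √(2000²+1²) = √4000001 ≈ 2000, ∠ = arctan(1/2000) ≈ 0.03°
|H| = 1 · 56.585 / 1.6125e+06 ≈ 3.5091e-05
Gain = 20 log₁₀(3.5091e-05) ≈ -89.10 dB
∠H = 46.43° − 7.73° = 38.70°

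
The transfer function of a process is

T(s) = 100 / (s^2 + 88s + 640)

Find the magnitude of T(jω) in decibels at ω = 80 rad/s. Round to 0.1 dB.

Substitute s = j80:
Numerator: 100 = 100 + j0
Denominator: (j80)^2 + 88(j80) + 640 = -5760 + j7040
|N| = √(100² + 0²) ≈ 100, ∠N ≈ 0.00°
|D| = √(5760² + 7040²) ≈ 9096.1, ∠D ≈ 129.29°
|T| = 100 / 9096.1 ≈ 0.010994
Gain = 20 log₁₀(0.010994) ≈ -39.18 dB

-39.2 dB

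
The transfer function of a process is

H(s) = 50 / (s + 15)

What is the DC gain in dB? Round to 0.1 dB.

10.5 dB

H(0) = 50 / (15) ≈ 3.3333
20 log₁₀(3.3333) ≈ 10.46 dB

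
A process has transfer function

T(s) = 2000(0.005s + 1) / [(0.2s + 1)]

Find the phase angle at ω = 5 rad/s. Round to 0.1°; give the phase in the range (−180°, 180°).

At ω = 5 rad/s:
zero (1 + j5·0.005) = 1 + j0.025 → |·| ≈ 1.0003, ∠ ≈ 1.43°
pole (1 + j5·0.2) = 1 + j1 → |·| ≈ 1.4142, ∠ ≈ 45.00°
∠T = (1.43°) − (45.00°) = -43.57°

-43.6°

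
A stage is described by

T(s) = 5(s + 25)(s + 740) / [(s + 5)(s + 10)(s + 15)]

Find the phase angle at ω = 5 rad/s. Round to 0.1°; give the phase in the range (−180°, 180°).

-78.3°

At s = jω = j5:
zero (s+25): 25 + j5 → |·| = √(25²+5²) = √650 ≈ 25.495, ∠ = arctan(5/25) ≈ 11.31°
zero (s+740): 740 + j5 → |·| = √(740²+5²) = √547625 ≈ 740.02, ∠ = arctan(5/740) ≈ 0.39°
pole (s+5): 5 + j5 → |·| = √(5²+5²) = √50 ≈ 7.0711, ∠ = arctan(5/5) ≈ 45.00°
pole (s+10): 10 + j5 → |·| = √(10²+5²) = √125 ≈ 11.18, ∠ = arctan(5/10) ≈ 26.57°
pole (s+15): 15 + j5 → |·| = √(15²+5²) = √250 ≈ 15.811, ∠ = arctan(5/15) ≈ 18.43°
∠T = 11.70° − 90.00° = -78.30°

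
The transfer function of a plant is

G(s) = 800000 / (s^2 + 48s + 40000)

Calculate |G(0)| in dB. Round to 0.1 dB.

26.0 dB

G(0) = 800000 / 40000 = 20
20 log₁₀(20) ≈ 26.02 dB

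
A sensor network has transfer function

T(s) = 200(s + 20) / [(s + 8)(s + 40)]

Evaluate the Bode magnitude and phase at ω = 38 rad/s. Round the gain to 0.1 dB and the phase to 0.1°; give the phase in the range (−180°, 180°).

At s = jω = j38:
zero (s+20): 20 + j38 → |·| = √(20²+38²) = √1844 ≈ 42.942, ∠ = arctan(38/20) ≈ 62.24°
pole (s+8): 8 + j38 → |·| = √(8²+38²) = √1508 ≈ 38.833, ∠ = arctan(38/8) ≈ 78.11°
pole (s+40): 40 + j38 → |·| = √(40²+38²) = √3044 ≈ 55.172, ∠ = arctan(38/40) ≈ 43.53°
|T| = 200 · 42.942 / 2142.5 ≈ 4.0086
Gain = 20 log₁₀(4.0086) ≈ 12.06 dB
∠T = 62.24° − 121.64° = -59.40°

12.1 dB, -59.4°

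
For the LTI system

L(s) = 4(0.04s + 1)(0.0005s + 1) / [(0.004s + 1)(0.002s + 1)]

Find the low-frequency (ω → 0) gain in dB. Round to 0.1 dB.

L(0) = 4 · 1 / 1 = 4
20 log₁₀(4) ≈ 12.04 dB

12.0 dB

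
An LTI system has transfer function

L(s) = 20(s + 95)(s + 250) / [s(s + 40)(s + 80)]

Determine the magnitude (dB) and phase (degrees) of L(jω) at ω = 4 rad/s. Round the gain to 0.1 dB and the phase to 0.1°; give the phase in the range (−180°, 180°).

31.3 dB, -95.2°

At s = jω = j4:
zero (s+95): 95 + j4 → |·| = √(95²+4²) = √9041 ≈ 95.084, ∠ = arctan(4/95) ≈ 2.41°
zero (s+250): 250 + j4 → |·| = √(250²+4²) = √62516 ≈ 250.03, ∠ = arctan(4/250) ≈ 0.92°
pole (s+40): 40 + j4 → |·| = √(40²+4²) = √1616 ≈ 40.2, ∠ = arctan(4/40) ≈ 5.71°
pole (s+80): 80 + j4 → |·| = √(80²+4²) = √6416 ≈ 80.1, ∠ = arctan(4/80) ≈ 2.86°
pole at origin: |s| = 4, ∠ = 90.00° (in denominator)
|L| = 20 · 23774 / 12880 ≈ 36.916
Gain = 20 log₁₀(36.916) ≈ 31.34 dB
∠L = 3.33° − 98.57° = -95.24°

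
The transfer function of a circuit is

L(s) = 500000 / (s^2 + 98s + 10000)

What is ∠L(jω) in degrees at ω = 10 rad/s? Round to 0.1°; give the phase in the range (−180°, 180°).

At s = jω = j10:
quadratic: (j10)² + 98·j10 + 10000 = 9900 + j980 → |·| ≈ 9948.4, ∠ ≈ 5.65°
∠L = 0.00° − 5.65° = -5.65°

-5.7°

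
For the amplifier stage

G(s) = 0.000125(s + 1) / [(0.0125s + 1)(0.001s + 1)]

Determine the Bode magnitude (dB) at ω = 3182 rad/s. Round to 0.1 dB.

-50.5 dB

At ω = 3182 rad/s:
zero (1 + j3182·1) = 1 + j3182 → |·| ≈ 3182, ∠ ≈ 89.98°
pole (1 + j3182·0.0125) = 1 + j39.775 → |·| ≈ 39.788, ∠ ≈ 88.56°
pole (1 + j3182·0.001) = 1 + j3.182 → |·| ≈ 3.3354, ∠ ≈ 72.55°
|G| = 0.000125 · 3182 / (39.788 · 3.3354) ≈ 0.0029972
Gain = 20 log₁₀(0.0029972) ≈ -50.47 dB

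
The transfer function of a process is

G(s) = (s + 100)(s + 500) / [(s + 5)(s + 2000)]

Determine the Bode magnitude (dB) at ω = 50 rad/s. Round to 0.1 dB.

At s = jω = j50:
zero (s+100): 100 + j50 → |·| = √(100²+50²) = √12500 ≈ 111.8, ∠ = arctan(50/100) ≈ 26.57°
zero (s+500): 500 + j50 → |·| = √(500²+50²) = √252500 ≈ 502.49, ∠ = arctan(50/500) ≈ 5.71°
pole (s+5): 5 + j50 → |·| = √(5²+50²) = √2525 ≈ 50.249, ∠ = arctan(50/5) ≈ 84.29°
pole (s+2000): 2000 + j50 → |·| = √(2000²+50²) = √4002500 ≈ 2000.6, ∠ = arctan(50/2000) ≈ 1.43°
|G| = 1 · 56178 / 1.0053e+05 ≈ 0.55882
Gain = 20 log₁₀(0.55882) ≈ -5.05 dB

-5.1 dB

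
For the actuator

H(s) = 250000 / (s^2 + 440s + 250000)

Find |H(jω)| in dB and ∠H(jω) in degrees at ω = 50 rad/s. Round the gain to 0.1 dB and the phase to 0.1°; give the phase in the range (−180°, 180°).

At s = jω = j50:
quadratic: (j50)² + 440·j50 + 250000 = 247500 + j22000 → |·| ≈ 2.4848e+05, ∠ ≈ 5.08°
|H| = 250000 / 2.4848e+05 ≈ 1.0061
Gain = 20 log₁₀(1.0061) ≈ 0.05 dB
∠H = 0.00° − 5.08° = -5.08°

0.1 dB, -5.1°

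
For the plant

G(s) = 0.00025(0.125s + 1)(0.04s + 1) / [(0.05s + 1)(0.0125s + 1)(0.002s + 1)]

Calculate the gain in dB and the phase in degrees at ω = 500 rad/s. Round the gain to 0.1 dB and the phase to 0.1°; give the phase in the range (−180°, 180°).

At ω = 500 rad/s:
zero (1 + j500·0.125) = 1 + j62.5 → |·| ≈ 62.508, ∠ ≈ 89.08°
zero (1 + j500·0.04) = 1 + j20 → |·| ≈ 20.025, ∠ ≈ 87.14°
pole (1 + j500·0.05) = 1 + j25 → |·| ≈ 25.02, ∠ ≈ 87.71°
pole (1 + j500·0.0125) = 1 + j6.25 → |·| ≈ 6.3295, ∠ ≈ 80.91°
pole (1 + j500·0.002) = 1 + j1 → |·| ≈ 1.4142, ∠ ≈ 45.00°
|G| = 0.00025 · 62.508 · 20.025 / (25.02 · 6.3295 · 1.4142) ≈ 0.0013973
Gain = 20 log₁₀(0.0013973) ≈ -57.09 dB
∠G = (89.08° + 87.14°) − (87.71° + 80.91° + 45.00°) = -37.40°

-57.1 dB, -37.4°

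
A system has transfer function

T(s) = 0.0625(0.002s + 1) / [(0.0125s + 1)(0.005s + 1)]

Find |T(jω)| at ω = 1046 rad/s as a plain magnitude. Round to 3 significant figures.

0.00208

At ω = 1046 rad/s:
zero (1 + j1046·0.002) = 1 + j2.092 → |·| ≈ 2.3187, ∠ ≈ 64.45°
pole (1 + j1046·0.0125) = 1 + j13.075 → |·| ≈ 13.113, ∠ ≈ 85.63°
pole (1 + j1046·0.005) = 1 + j5.23 → |·| ≈ 5.3247, ∠ ≈ 79.18°
|T| = 0.0625 · 2.3187 / (13.113 · 5.3247) ≈ 0.0020755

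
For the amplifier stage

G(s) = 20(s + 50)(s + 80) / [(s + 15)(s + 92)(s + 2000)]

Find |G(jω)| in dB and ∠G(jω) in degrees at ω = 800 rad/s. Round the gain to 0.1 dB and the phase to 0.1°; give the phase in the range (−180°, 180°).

-40.6 dB, -23.5°

At s = jω = j800:
zero (s+50): 50 + j800 → |·| = √(50²+800²) = √642500 ≈ 801.56, ∠ = arctan(800/50) ≈ 86.42°
zero (s+80): 80 + j800 → |·| = √(80²+800²) = √646400 ≈ 803.99, ∠ = arctan(800/80) ≈ 84.29°
pole (s+15): 15 + j800 → |·| = √(15²+800²) = √640225 ≈ 800.14, ∠ = arctan(800/15) ≈ 88.93°
pole (s+92): 92 + j800 → |·| = √(92²+800²) = √648464 ≈ 805.27, ∠ = arctan(800/92) ≈ 83.44°
pole (s+2000): 2000 + j800 → |·| = √(2000²+800²) = √4640000 ≈ 2154.1, ∠ = arctan(800/2000) ≈ 21.80°
|G| = 20 · 6.4445e+05 / 1.3879e+09 ≈ 0.0092867
Gain = 20 log₁₀(0.0092867) ≈ -40.64 dB
∠G = 170.71° − 194.17° = -23.46°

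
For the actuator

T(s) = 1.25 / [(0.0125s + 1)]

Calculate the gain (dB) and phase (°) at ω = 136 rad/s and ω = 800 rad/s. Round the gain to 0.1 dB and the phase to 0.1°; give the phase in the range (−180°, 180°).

ω = 136: -4.0 dB, -59.5°; ω = 800: -18.1 dB, -84.3°

At ω = 136 rad/s:
pole (1 + j136·0.0125) = 1 + j1.7 → |·| ≈ 1.9723, ∠ ≈ 59.53°
|T| = 1.25 · 1 / (1.9723) ≈ 0.63378
Gain = 20 log₁₀(0.63378) ≈ -3.96 dB
∠T = (0°) − (59.53°) = -59.53°

At ω = 800 rad/s:
pole (1 + j800·0.0125) = 1 + j10 → |·| ≈ 10.05, ∠ ≈ 84.29°
|T| = 1.25 · 1 / (10.05) ≈ 0.12438
Gain = 20 log₁₀(0.12438) ≈ -18.10 dB
∠T = (0°) − (84.29°) = -84.29°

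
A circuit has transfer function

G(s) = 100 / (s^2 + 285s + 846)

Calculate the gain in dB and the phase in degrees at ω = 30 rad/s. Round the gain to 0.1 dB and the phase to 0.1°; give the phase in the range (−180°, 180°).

-38.6 dB, -90.4°

Substitute s = j30:
Numerator: 100 = 100 + j0
Denominator: (j30)^2 + 285(j30) + 846 = -54 + j8550
|N| = √(100² + 0²) ≈ 100, ∠N ≈ 0.00°
|D| = √(54² + 8550²) ≈ 8550.2, ∠D ≈ 90.36°
|G| = 100 / 8550.2 ≈ 0.011696
Gain = 20 log₁₀(0.011696) ≈ -38.64 dB
∠G = 0.00° − 90.36° = -90.36°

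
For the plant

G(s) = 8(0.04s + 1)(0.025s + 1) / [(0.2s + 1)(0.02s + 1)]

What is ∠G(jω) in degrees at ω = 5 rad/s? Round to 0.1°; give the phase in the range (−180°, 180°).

-32.3°

At ω = 5 rad/s:
zero (1 + j5·0.04) = 1 + j0.2 → |·| ≈ 1.0198, ∠ ≈ 11.31°
zero (1 + j5·0.025) = 1 + j0.125 → |·| ≈ 1.0078, ∠ ≈ 7.13°
pole (1 + j5·0.2) = 1 + j1 → |·| ≈ 1.4142, ∠ ≈ 45.00°
pole (1 + j5·0.02) = 1 + j0.1 → |·| ≈ 1.005, ∠ ≈ 5.71°
∠G = (11.31° + 7.13°) − (45.00° + 5.71°) = -32.27°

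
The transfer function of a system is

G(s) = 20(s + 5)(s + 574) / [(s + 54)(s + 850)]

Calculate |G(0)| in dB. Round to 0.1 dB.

1.9 dB

G(0) = 20·5·574 / (54·850) ≈ 1.2505
20 log₁₀(1.2505) ≈ 1.94 dB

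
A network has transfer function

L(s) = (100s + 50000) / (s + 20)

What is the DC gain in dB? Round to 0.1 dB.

L(0) = 50000 / 20 = 2500
20 log₁₀(2500) ≈ 67.96 dB

68.0 dB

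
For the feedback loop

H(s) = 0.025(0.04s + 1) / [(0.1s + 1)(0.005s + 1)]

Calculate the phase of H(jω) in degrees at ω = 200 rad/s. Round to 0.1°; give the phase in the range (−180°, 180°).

At ω = 200 rad/s:
zero (1 + j200·0.04) = 1 + j8 → |·| ≈ 8.0623, ∠ ≈ 82.87°
pole (1 + j200·0.1) = 1 + j20 → |·| ≈ 20.025, ∠ ≈ 87.14°
pole (1 + j200·0.005) = 1 + j1 → |·| ≈ 1.4142, ∠ ≈ 45.00°
∠H = (82.87°) − (87.14° + 45.00°) = -49.27°

-49.3°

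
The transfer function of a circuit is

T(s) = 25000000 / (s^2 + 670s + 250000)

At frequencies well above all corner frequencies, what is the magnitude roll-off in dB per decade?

-40 dB/decade

Each pole contributes −20 dB/decade at high frequency; each zero contributes +20 dB/decade.
Net: 0 zero(s) − 2 pole(s) → -40 dB/decade.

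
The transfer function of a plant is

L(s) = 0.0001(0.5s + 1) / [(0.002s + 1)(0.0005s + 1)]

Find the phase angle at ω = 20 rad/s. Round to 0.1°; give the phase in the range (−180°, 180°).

At ω = 20 rad/s:
zero (1 + j20·0.5) = 1 + j10 → |·| ≈ 10.05, ∠ ≈ 84.29°
pole (1 + j20·0.002) = 1 + j0.04 → |·| ≈ 1.0008, ∠ ≈ 2.29°
pole (1 + j20·0.0005) = 1 + j0.01 → |·| ≈ 1, ∠ ≈ 0.57°
∠L = (84.29°) − (2.29° + 0.57°) = 81.43°

81.4°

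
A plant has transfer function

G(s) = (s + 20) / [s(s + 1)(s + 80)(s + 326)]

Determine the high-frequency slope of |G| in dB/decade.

-60 dB/decade

Each pole contributes −20 dB/decade at high frequency; each zero contributes +20 dB/decade.
Net: 1 zero(s) − 4 pole(s) → -60 dB/decade.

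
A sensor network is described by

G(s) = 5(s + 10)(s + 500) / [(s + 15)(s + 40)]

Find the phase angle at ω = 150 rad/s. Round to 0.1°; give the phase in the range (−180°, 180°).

-56.5°

At s = jω = j150:
zero (s+10): 10 + j150 → |·| = √(10²+150²) = √22600 ≈ 150.33, ∠ = arctan(150/10) ≈ 86.19°
zero (s+500): 500 + j150 → |·| = √(500²+150²) = √272500 ≈ 522.02, ∠ = arctan(150/500) ≈ 16.70°
pole (s+15): 15 + j150 → |·| = √(15²+150²) = √22725 ≈ 150.75, ∠ = arctan(150/15) ≈ 84.29°
pole (s+40): 40 + j150 → |·| = √(40²+150²) = √24100 ≈ 155.24, ∠ = arctan(150/40) ≈ 75.07°
∠G = 102.89° − 159.36° = -56.47°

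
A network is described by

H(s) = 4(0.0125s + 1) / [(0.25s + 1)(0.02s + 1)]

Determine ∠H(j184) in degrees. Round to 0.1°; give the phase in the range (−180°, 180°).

At ω = 184 rad/s:
zero (1 + j184·0.0125) = 1 + j2.3 → |·| ≈ 2.508, ∠ ≈ 66.50°
pole (1 + j184·0.25) = 1 + j46 → |·| ≈ 46.011, ∠ ≈ 88.75°
pole (1 + j184·0.02) = 1 + j3.68 → |·| ≈ 3.8134, ∠ ≈ 74.80°
∠H = (66.50°) − (88.75° + 74.80°) = -97.05°

-97.1°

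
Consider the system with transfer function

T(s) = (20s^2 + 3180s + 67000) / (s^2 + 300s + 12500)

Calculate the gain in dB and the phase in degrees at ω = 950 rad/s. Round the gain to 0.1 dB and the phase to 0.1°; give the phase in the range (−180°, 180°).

Substitute s = j950:
Numerator: 20(j950)^2 + 3180(j950) + 67000 = -17983000 + j3021000
Denominator: (j950)^2 + 300(j950) + 12500 = -890000 + j285000
|N| = √(17983000² + 3021000²) ≈ 1.8235e+07, ∠N ≈ 170.46°
|D| = √(890000² + 285000²) ≈ 9.3452e+05, ∠D ≈ 162.24°
|T| = 1.8235e+07 / 9.3452e+05 ≈ 19.513
Gain = 20 log₁₀(19.513) ≈ 25.81 dB
∠T = 170.46° − 162.24° = 8.22°

25.8 dB, 8.2°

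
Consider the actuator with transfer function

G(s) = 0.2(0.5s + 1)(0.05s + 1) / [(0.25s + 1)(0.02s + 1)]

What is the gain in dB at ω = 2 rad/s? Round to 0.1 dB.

At ω = 2 rad/s:
zero (1 + j2·0.5) = 1 + j1 → |·| ≈ 1.4142, ∠ ≈ 45.00°
zero (1 + j2·0.05) = 1 + j0.1 → |·| ≈ 1.005, ∠ ≈ 5.71°
pole (1 + j2·0.25) = 1 + j0.5 → |·| ≈ 1.118, ∠ ≈ 26.57°
pole (1 + j2·0.02) = 1 + j0.04 → |·| ≈ 1.0008, ∠ ≈ 2.29°
|G| = 0.2 · 1.4142 · 1.005 / (1.118 · 1.0008) ≈ 0.25405
Gain = 20 log₁₀(0.25405) ≈ -11.90 dB

-11.9 dB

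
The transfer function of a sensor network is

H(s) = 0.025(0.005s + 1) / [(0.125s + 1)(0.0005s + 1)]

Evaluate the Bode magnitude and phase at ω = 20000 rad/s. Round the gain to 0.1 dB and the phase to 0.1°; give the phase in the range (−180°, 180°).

At ω = 20000 rad/s:
zero (1 + j20000·0.005) = 1 + j100 → |·| ≈ 100, ∠ ≈ 89.43°
pole (1 + j20000·0.125) = 1 + j2500 → |·| ≈ 2500, ∠ ≈ 89.98°
pole (1 + j20000·0.0005) = 1 + j10 → |·| ≈ 10.05, ∠ ≈ 84.29°
|H| = 0.025 · 100 / (2500 · 10.05) ≈ 9.9502e-05
Gain = 20 log₁₀(9.9502e-05) ≈ -80.04 dB
∠H = (89.43°) − (89.98° + 84.29°) = -84.84°

-80.0 dB, -84.8°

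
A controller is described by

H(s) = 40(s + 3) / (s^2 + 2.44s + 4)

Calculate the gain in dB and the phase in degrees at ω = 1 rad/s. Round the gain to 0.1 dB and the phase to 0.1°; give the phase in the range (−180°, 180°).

30.3 dB, -20.7°

At s = jω = j1:
zero (s+3): 3 + j1 → |·| = √(3²+1²) = √10 ≈ 3.1623, ∠ = arctan(1/3) ≈ 18.43°
quadratic: (j1)² + 2.44·j1 + 4 = 3 + j2.44 → |·| ≈ 3.867, ∠ ≈ 39.12°
|H| = 40 · 3.1623 / 3.867 ≈ 32.711
Gain = 20 log₁₀(32.711) ≈ 30.29 dB
∠H = 18.43° − 39.12° = -20.69°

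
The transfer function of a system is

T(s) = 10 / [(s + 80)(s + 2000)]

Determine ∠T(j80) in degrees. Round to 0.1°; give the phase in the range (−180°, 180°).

At s = jω = j80:
pole (s+80): 80 + j80 → |·| = √(80²+80²) = √12800 ≈ 113.14, ∠ = arctan(80/80) ≈ 45.00°
pole (s+2000): 2000 + j80 → |·| = √(2000²+80²) = √4006400 ≈ 2001.6, ∠ = arctan(80/2000) ≈ 2.29°
∠T = 0.00° − 47.29° = -47.29°

-47.3°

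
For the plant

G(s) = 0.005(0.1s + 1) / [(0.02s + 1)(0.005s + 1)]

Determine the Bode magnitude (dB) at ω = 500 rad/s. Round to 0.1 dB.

At ω = 500 rad/s:
zero (1 + j500·0.1) = 1 + j50 → |·| ≈ 50.01, ∠ ≈ 88.85°
pole (1 + j500·0.02) = 1 + j10 → |·| ≈ 10.05, ∠ ≈ 84.29°
pole (1 + j500·0.005) = 1 + j2.5 → |·| ≈ 2.6926, ∠ ≈ 68.20°
|G| = 0.005 · 50.01 / (10.05 · 2.6926) ≈ 0.0092404
Gain = 20 log₁₀(0.0092404) ≈ -40.69 dB

-40.7 dB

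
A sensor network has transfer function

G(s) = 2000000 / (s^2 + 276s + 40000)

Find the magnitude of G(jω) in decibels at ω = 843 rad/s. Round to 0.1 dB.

9.0 dB

At s = jω = j843:
quadratic: (j843)² + 276·j843 + 40000 = -670649 + j232668 → |·| ≈ 7.0986e+05, ∠ ≈ 160.87°
|G| = 2000000 / 7.0986e+05 ≈ 2.8175
Gain = 20 log₁₀(2.8175) ≈ 9.00 dB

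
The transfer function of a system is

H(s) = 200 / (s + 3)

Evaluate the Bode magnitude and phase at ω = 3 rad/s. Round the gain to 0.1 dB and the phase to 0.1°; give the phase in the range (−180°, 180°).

33.5 dB, -45.0°

Substitute s = j3:
Numerator: 200 = 200 + j0
Denominator: (j3) + 3 = 3 + j3
|N| = √(200² + 0²) ≈ 200, ∠N ≈ 0.00°
|D| = √(3² + 3²) ≈ 4.2426, ∠D ≈ 45.00°
|H| = 200 / 4.2426 ≈ 47.141
Gain = 20 log₁₀(47.141) ≈ 33.47 dB
∠H = 0.00° − 45.00° = -45.00°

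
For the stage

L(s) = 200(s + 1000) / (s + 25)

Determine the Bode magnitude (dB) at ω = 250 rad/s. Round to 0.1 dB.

At s = jω = j250:
zero (s+1000): 1000 + j250 → |·| = √(1000²+250²) = √1062500 ≈ 1030.8, ∠ = arctan(250/1000) ≈ 14.04°
pole (s+25): 25 + j250 → |·| = √(25²+250²) = √63125 ≈ 251.25, ∠ = arctan(250/25) ≈ 84.29°
|L| = 200 · 1030.8 / 251.25 ≈ 820.54
Gain = 20 log₁₀(820.54) ≈ 58.28 dB

58.3 dB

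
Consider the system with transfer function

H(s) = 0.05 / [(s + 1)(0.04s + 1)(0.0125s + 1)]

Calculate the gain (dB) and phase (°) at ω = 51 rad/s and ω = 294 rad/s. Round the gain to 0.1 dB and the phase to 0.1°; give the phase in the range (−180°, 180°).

ω = 51: -68.8 dB, 174.7°; ω = 294: -108.4 dB, 110.3°

At ω = 51 rad/s:
pole (1 + j51·1) = 1 + j51 → |·| ≈ 51.01, ∠ ≈ 88.88°
pole (1 + j51·0.04) = 1 + j2.04 → |·| ≈ 2.2719, ∠ ≈ 63.89°
pole (1 + j51·0.0125) = 1 + j0.6375 → |·| ≈ 1.1859, ∠ ≈ 32.52°
|H| = 0.05 · 1 / (51.01 · 2.2719 · 1.1859) ≈ 0.00036381
Gain = 20 log₁₀(0.00036381) ≈ -68.78 dB
∠H = (0°) − (88.88° + 63.89° + 32.52°) = -185.29° ≡ 174.71° (principal value)

At ω = 294 rad/s:
pole (1 + j294·1) = 1 + j294 → |·| ≈ 294, ∠ ≈ 89.81°
pole (1 + j294·0.04) = 1 + j11.76 → |·| ≈ 11.802, ∠ ≈ 85.14°
pole (1 + j294·0.0125) = 1 + j3.675 → |·| ≈ 3.8086, ∠ ≈ 74.78°
|H| = 0.05 · 1 / (294 · 11.802 · 3.8086) ≈ 3.7836e-06
Gain = 20 log₁₀(3.7836e-06) ≈ -108.44 dB
∠H = (0°) − (89.81° + 85.14° + 74.78°) = -249.73° ≡ 110.27° (principal value)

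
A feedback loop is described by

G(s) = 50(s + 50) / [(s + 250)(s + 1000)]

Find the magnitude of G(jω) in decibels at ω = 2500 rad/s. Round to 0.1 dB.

-34.7 dB

At s = jω = j2500:
zero (s+50): 50 + j2500 → |·| = √(50²+2500²) = √6252500 ≈ 2500.5, ∠ = arctan(2500/50) ≈ 88.85°
pole (s+250): 250 + j2500 → |·| = √(250²+2500²) = √6312500 ≈ 2512.5, ∠ = arctan(2500/250) ≈ 84.29°
pole (s+1000): 1000 + j2500 → |·| = √(1000²+2500²) = √7250000 ≈ 2692.6, ∠ = arctan(2500/1000) ≈ 68.20°
|G| = 50 · 2500.5 / 6.7652e+06 ≈ 0.018481
Gain = 20 log₁₀(0.018481) ≈ -34.67 dB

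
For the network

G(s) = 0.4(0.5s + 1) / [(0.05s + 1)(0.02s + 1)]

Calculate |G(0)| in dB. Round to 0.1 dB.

-8.0 dB

G(0) = 0.4 · 1 / 1 = 0.4
20 log₁₀(0.4) ≈ -7.96 dB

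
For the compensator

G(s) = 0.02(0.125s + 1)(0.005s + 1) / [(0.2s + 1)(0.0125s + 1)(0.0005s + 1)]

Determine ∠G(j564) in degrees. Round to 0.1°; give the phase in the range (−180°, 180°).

At ω = 564 rad/s:
zero (1 + j564·0.125) = 1 + j70.5 → |·| ≈ 70.507, ∠ ≈ 89.19°
zero (1 + j564·0.005) = 1 + j2.82 → |·| ≈ 2.9921, ∠ ≈ 70.47°
pole (1 + j564·0.2) = 1 + j112.8 → |·| ≈ 112.8, ∠ ≈ 89.49°
pole (1 + j564·0.0125) = 1 + j7.05 → |·| ≈ 7.1206, ∠ ≈ 81.93°
pole (1 + j564·0.0005) = 1 + j0.282 → |·| ≈ 1.039, ∠ ≈ 15.75°
∠G = (89.19° + 70.47°) − (89.49° + 81.93° + 15.75°) = -27.51°

-27.5°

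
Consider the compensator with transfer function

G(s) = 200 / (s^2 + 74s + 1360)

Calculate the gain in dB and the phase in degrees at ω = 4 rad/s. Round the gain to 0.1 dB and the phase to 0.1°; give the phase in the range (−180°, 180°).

Substitute s = j4:
Numerator: 200 = 200 + j0
Denominator: (j4)^2 + 74(j4) + 1360 = 1344 + j296
|N| = √(200² + 0²) ≈ 200, ∠N ≈ 0.00°
|D| = √(1344² + 296²) ≈ 1376.2, ∠D ≈ 12.42°
|G| = 200 / 1376.2 ≈ 0.14533
Gain = 20 log₁₀(0.14533) ≈ -16.75 dB
∠G = 0.00° − 12.42° = -12.42°

-16.8 dB, -12.4°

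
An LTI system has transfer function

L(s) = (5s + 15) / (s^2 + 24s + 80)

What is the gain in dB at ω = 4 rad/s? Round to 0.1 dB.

Substitute s = j4:
Numerator: 5(j4) + 15 = 15 + j20
Denominator: (j4)^2 + 24(j4) + 80 = 64 + j96
|N| = √(15² + 20²) ≈ 25, ∠N ≈ 53.13°
|D| = √(64² + 96²) ≈ 115.38, ∠D ≈ 56.31°
|L| = 25 / 115.38 ≈ 0.21668
Gain = 20 log₁₀(0.21668) ≈ -13.28 dB

-13.3 dB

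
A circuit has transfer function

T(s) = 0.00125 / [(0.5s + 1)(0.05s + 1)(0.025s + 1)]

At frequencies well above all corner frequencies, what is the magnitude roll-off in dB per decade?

-60 dB/decade

Each pole contributes −20 dB/decade at high frequency; each zero contributes +20 dB/decade.
Net: 0 zero(s) − 3 pole(s) → -60 dB/decade.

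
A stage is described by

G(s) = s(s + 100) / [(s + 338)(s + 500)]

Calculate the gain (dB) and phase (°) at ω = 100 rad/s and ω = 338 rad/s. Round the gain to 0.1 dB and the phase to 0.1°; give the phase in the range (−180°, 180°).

ω = 100: -22.1 dB, 107.2°; ω = 338: -7.7 dB, 84.5°

At s = jω = j100:
zero (s+100): 100 + j100 → |·| = √(100²+100²) = √20000 ≈ 141.42, ∠ = arctan(100/100) ≈ 45.00°
zero at origin: s = j100 → |·| = 100, ∠ = 90.00°
pole (s+338): 338 + j100 → |·| = √(338²+100²) = √124244 ≈ 352.48, ∠ = arctan(100/338) ≈ 16.48°
pole (s+500): 500 + j100 → |·| = √(500²+100²) = √260000 ≈ 509.9, ∠ = arctan(100/500) ≈ 11.31°
|G| = 1 · 14142 / 1.7973e+05 ≈ 0.078685
Gain = 20 log₁₀(0.078685) ≈ -22.08 dB
∠G = 135.00° − 27.79° = 107.21°

At s = jω = j338:
zero (s+100): 100 + j338 → |·| = √(100²+338²) = √124244 ≈ 352.48, ∠ = arctan(338/100) ≈ 73.52°
zero at origin: s = j338 → |·| = 338, ∠ = 90.00°
pole (s+338): 338 + j338 → |·| = √(338²+338²) = √228488 ≈ 478, ∠ = arctan(338/338) ≈ 45.00°
pole (s+500): 500 + j338 → |·| = √(500²+338²) = √364244 ≈ 603.53, ∠ = arctan(338/500) ≈ 34.06°
|G| = 1 · 1.1914e+05 / 2.8849e+05 ≈ 0.41298
Gain = 20 log₁₀(0.41298) ≈ -7.68 dB
∠G = 163.52° − 79.06° = 84.46°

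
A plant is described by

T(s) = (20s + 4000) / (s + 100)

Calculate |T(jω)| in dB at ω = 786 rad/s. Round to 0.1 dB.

Substitute s = j786:
Numerator: 20(j786) + 4000 = 4000 + j15720
Denominator: (j786) + 100 = 100 + j786
|N| = √(4000² + 15720²) ≈ 16221, ∠N ≈ 75.72°
|D| = √(100² + 786²) ≈ 792.34, ∠D ≈ 82.75°
|T| = 16221 / 792.34 ≈ 20.472
Gain = 20 log₁₀(20.472) ≈ 26.22 dB

26.2 dB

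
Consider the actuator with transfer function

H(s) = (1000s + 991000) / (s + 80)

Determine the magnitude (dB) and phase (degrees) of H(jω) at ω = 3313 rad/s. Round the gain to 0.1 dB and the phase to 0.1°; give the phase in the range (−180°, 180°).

60.4 dB, -15.3°

Substitute s = j3313:
Numerator: 1000(j3313) + 991000 = 991000 + j3313000
Denominator: (j3313) + 80 = 80 + j3313
|N| = √(991000² + 3313000²) ≈ 3.458e+06, ∠N ≈ 73.35°
|D| = √(80² + 3313²) ≈ 3314, ∠D ≈ 88.62°
|H| = 3.458e+06 / 3314 ≈ 1043.5
Gain = 20 log₁₀(1043.5) ≈ 60.37 dB
∠H = 73.35° − 88.62° = -15.27°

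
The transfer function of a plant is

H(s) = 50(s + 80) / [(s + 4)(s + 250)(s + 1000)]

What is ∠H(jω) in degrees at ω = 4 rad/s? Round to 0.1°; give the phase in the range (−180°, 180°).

-43.3°

At s = jω = j4:
zero (s+80): 80 + j4 → |·| = √(80²+4²) = √6416 ≈ 80.1, ∠ = arctan(4/80) ≈ 2.86°
pole (s+4): 4 + j4 → |·| = √(4²+4²) = √32 ≈ 5.6569, ∠ = arctan(4/4) ≈ 45.00°
pole (s+250): 250 + j4 → |·| = √(250²+4²) = √62516 ≈ 250.03, ∠ = arctan(4/250) ≈ 0.92°
pole (s+1000): 1000 + j4 → |·| = √(1000²+4²) = √1000016 ≈ 1000, ∠ = arctan(4/1000) ≈ 0.23°
∠H = 2.86° − 46.15° = -43.29°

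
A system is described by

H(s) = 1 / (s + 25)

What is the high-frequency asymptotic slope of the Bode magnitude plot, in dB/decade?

-20 dB/decade

Each pole contributes −20 dB/decade at high frequency; each zero contributes +20 dB/decade.
Net: 0 zero(s) − 1 pole(s) → -20 dB/decade.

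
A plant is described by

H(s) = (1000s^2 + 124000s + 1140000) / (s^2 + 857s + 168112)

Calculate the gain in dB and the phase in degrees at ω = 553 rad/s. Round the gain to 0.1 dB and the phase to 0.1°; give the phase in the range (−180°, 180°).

56.0 dB, 61.1°

Substitute s = j553:
Numerator: 1000(j553)^2 + 124000(j553) + 1140000 = -304669000 + j68572000
Denominator: (j553)^2 + 857(j553) + 168112 = -137697 + j473921
|N| = √(304669000² + 68572000²) ≈ 3.1229e+08, ∠N ≈ 167.32°
|D| = √(137697² + 473921²) ≈ 4.9352e+05, ∠D ≈ 106.20°
|H| = 3.1229e+08 / 4.9352e+05 ≈ 632.78
Gain = 20 log₁₀(632.78) ≈ 56.03 dB
∠H = 167.32° − 106.20° = 61.12°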